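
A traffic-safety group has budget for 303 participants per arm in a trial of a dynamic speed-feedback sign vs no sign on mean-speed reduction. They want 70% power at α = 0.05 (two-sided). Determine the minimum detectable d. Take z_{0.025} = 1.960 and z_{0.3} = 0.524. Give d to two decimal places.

For two independent groups of n = 303 each: d_min = (z_{α/2} + z_β)·√(2/n).
z-sum = 1.960 + 0.524 = 2.484.
d_min = 2.484 × √(2/303) = 2.484 × 0.0812 = 0.202.

d_min ≈ 0.20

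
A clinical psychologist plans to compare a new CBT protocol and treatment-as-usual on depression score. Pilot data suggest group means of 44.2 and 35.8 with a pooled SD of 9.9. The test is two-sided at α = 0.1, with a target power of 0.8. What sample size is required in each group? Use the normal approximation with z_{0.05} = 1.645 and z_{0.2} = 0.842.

Cohen's d = |M₁ − M₂| / SD_pooled = |44.2 − 35.8| / 9.9 = 8.4 / 9.9 = 0.848.
For two independent groups with equal n: n = 2·((z_{α/2} + z_β) / d)².
z_{α/2} + z_β = 1.645 + 0.842 = 2.487.
n = 2 × (2.487 / 0.848)² = 2 × 2.933² = 2 × 8.60 = 17.2.
Round up to the next whole participant.

n = 18 per group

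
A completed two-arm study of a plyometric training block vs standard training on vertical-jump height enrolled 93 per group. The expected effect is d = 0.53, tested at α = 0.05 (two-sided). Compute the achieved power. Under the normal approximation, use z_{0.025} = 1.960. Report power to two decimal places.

For two equal groups, power = Φ(d·√(n/2) − z_{α/2}).
d·√(n/2) = 0.53 × √(93/2) = 0.53 × 6.819 = 3.614.
z_β = 3.614 − 1.960 = 1.654.
Power = Φ(1.654) = 0.951.

power ≈ 0.95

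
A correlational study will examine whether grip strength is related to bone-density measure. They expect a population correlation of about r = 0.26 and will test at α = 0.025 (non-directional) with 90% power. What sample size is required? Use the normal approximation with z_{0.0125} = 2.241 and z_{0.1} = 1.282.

n = 179

Fisher's z: C = ½·ln((1+r)/(1−r)) = ½·ln(1.7027) = 0.2661.
n = ((z_{α/2} + z_β)/C)² + 3.
(2.241 + 1.282) / 0.2661 = 3.523 / 0.2661 = 13.239.
n = 13.239² + 3 = 175.28 + 3 = 178.3.
Round up.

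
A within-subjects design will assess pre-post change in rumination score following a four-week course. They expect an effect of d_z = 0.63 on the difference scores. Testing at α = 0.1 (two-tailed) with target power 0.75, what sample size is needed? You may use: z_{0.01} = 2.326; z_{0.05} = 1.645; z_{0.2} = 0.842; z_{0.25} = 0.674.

For a paired (one-sample on differences) test: n = ((z_{α/2} + z_β) / d)².
z_{α/2} + z_β = 1.645 + 0.674 = 2.319.
n = (2.319 / 0.63)² = 3.681² = 13.55.
Round up.

n = 14 pairs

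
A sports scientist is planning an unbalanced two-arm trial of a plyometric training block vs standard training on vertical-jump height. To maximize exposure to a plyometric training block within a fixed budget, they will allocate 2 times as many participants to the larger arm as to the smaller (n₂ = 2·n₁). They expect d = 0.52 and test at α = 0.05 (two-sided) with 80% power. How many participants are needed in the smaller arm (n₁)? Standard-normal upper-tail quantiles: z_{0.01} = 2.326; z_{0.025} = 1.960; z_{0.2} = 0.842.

n₁ = 44

With allocation ratio k = n₂/n₁ = 2, Var(x̄₁−x̄₂) = σ²(1/n₁ + 1/(k·n₁)) = σ²·(k+1)/(k·n₁).
So n₁ = (1 + 1/k)·((z_{α/2} + z_β)/d)² = 1.500 × (2.802/0.52)².
n₁ = 1.500 × 29.04 = 43.6.
Round up: n₁ = 44, giving n₂ = 2 × 44 = 88.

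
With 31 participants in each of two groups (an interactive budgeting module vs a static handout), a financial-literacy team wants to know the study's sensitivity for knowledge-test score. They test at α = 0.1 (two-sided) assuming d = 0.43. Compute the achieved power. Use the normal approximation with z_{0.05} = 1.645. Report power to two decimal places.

power ≈ 0.52

For two equal groups, power = Φ(d·√(n/2) − z_{α/2}).
d·√(n/2) = 0.43 × √(31/2) = 0.43 × 3.937 = 1.693.
z_β = 1.693 − 1.645 = 0.048.
Power = Φ(0.048) = 0.519.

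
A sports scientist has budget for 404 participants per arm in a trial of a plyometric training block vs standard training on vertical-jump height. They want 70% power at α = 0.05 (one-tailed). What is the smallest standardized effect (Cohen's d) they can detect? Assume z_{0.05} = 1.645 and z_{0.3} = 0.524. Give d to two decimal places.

For two independent groups of n = 404 each: d_min = (z_{α} + z_β)·√(2/n).
z-sum = 1.645 + 0.524 = 2.169.
d_min = 2.169 × √(2/404) = 2.169 × 0.0704 = 0.153.

d_min ≈ 0.15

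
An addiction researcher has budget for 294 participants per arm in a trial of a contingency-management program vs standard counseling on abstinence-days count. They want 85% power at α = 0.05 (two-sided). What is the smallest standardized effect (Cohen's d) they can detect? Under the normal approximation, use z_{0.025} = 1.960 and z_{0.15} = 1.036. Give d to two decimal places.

For two independent groups of n = 294 each: d_min = (z_{α/2} + z_β)·√(2/n).
z-sum = 1.960 + 1.036 = 2.996.
d_min = 2.996 × √(2/294) = 2.996 × 0.0825 = 0.247.

d_min ≈ 0.25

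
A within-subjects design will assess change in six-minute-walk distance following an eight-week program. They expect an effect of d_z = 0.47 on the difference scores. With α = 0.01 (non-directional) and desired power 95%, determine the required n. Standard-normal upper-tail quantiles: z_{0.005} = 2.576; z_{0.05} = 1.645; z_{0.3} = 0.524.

n = 81 pairs

For a paired (one-sample on differences) test: n = ((z_{α/2} + z_β) / d)².
z_{α/2} + z_β = 2.576 + 1.645 = 4.221.
n = (4.221 / 0.47)² = 8.981² = 80.66.
Round up.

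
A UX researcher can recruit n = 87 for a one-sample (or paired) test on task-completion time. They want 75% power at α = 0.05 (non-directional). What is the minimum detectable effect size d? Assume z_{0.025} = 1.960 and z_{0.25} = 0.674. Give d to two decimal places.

For a single sample (or paired design) of n = 87: d_min = (z_{α/2} + z_β)/√n.
z-sum = 1.960 + 0.674 = 2.634.
d_min = 2.634 / √87 = 2.634 / 9.327 = 0.282.

d_min ≈ 0.28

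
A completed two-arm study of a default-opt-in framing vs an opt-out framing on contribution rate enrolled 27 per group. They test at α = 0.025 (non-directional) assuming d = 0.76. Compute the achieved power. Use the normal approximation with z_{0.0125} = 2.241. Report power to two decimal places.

For two equal groups, power = Φ(d·√(n/2) − z_{α/2}).
d·√(n/2) = 0.76 × √(27/2) = 0.76 × 3.674 = 2.792.
z_β = 2.792 − 2.241 = 0.551.
Power = Φ(0.551) = 0.709.

power ≈ 0.71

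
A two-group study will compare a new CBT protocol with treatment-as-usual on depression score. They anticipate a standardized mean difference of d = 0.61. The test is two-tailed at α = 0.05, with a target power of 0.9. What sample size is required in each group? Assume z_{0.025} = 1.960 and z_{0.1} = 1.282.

For two independent groups with equal n: n = 2·((z_{α/2} + z_β) / d)².
z_{α/2} + z_β = 1.960 + 1.282 = 3.242.
n = 2 × (3.242 / 0.61)² = 2 × 5.315² = 2 × 28.25 = 56.5.
Round up to the next whole participant.

n = 57 per group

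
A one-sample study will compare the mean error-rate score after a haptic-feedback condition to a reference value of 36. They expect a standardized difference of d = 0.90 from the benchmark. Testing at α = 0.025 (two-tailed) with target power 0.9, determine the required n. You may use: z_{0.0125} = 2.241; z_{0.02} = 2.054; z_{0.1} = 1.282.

For a one-sample test: n = ((z_{α/2} + z_β) / d)².
z_{α/2} + z_β = 2.241 + 1.282 = 3.523.
n = (3.523 / 0.90)² = 3.914² = 15.32.
Round up.

n = 16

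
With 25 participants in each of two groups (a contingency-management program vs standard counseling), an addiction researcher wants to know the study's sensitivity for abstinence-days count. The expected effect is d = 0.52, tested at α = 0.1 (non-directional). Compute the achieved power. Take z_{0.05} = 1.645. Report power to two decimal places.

For two equal groups, power = Φ(d·√(n/2) − z_{α/2}).
d·√(n/2) = 0.52 × √(25/2) = 0.52 × 3.536 = 1.838.
z_β = 1.838 − 1.645 = 0.193.
Power = Φ(0.193) = 0.577.

power ≈ 0.58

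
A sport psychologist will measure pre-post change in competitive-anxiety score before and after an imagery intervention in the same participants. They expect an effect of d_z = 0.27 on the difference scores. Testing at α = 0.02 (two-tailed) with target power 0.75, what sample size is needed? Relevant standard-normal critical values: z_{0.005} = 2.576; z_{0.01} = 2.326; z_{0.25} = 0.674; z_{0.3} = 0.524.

n = 124 pairs

For a paired (one-sample on differences) test: n = ((z_{α/2} + z_β) / d)².
z_{α/2} + z_β = 2.326 + 0.674 = 3.000.
n = (3.000 / 0.27)² = 11.111² = 123.46.
Round up.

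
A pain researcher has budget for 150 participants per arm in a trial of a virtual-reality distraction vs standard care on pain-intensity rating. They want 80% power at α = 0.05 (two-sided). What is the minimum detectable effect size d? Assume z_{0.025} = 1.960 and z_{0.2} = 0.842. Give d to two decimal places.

For two independent groups of n = 150 each: d_min = (z_{α/2} + z_β)·√(2/n).
z-sum = 1.960 + 0.842 = 2.802.
d_min = 2.802 × √(2/150) = 2.802 × 0.1155 = 0.324.

d_min ≈ 0.32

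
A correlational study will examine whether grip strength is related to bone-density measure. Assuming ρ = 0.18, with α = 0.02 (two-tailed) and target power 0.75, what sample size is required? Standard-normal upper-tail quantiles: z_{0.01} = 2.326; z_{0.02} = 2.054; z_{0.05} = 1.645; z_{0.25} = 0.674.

n = 275

Fisher's z: C = ½·ln((1+r)/(1−r)) = ½·ln(1.4390) = 0.1820.
n = ((z_{α/2} + z_β)/C)² + 3.
(2.326 + 0.674) / 0.1820 = 3.000 / 0.1820 = 16.484.
n = 16.484² + 3 = 271.71 + 3 = 274.7.
Round up.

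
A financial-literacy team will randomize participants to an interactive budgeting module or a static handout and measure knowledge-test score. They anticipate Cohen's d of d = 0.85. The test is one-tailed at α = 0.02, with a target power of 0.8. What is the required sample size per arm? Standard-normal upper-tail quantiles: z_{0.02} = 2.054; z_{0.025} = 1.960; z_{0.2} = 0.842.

n = 24 per group

For two independent groups with equal n: n = 2·((z_{α} + z_β) / d)².
z_{α} + z_β = 2.054 + 0.842 = 2.896.
n = 2 × (2.896 / 0.85)² = 2 × 3.407² = 2 × 11.61 = 23.2.
Round up to the next whole participant.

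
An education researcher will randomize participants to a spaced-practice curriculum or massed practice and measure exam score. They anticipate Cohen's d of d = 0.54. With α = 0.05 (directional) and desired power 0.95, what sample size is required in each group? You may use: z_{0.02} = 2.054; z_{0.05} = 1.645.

n = 75 per group

For two independent groups with equal n: n = 2·((z_{α} + z_β) / d)².
z_{α} + z_β = 1.645 + 1.645 = 3.290.
n = 2 × (3.290 / 0.54)² = 2 × 6.093² = 2 × 37.12 = 74.2.
Round up to the next whole participant.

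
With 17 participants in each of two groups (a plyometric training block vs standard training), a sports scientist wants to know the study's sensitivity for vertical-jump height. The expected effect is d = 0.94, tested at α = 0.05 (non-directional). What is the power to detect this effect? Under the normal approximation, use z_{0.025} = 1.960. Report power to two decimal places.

For two equal groups, power = Φ(d·√(n/2) − z_{α/2}).
d·√(n/2) = 0.94 × √(17/2) = 0.94 × 2.915 = 2.741.
z_β = 2.741 − 1.960 = 0.781.
Power = Φ(0.781) = 0.782.

power ≈ 0.78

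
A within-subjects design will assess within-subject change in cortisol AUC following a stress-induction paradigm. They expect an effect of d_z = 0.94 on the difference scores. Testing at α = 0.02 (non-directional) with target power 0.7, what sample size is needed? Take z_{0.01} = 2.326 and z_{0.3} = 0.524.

For a paired (one-sample on differences) test: n = ((z_{α/2} + z_β) / d)².
z_{α/2} + z_β = 2.326 + 0.524 = 2.850.
n = (2.850 / 0.94)² = 3.032² = 9.19.
Round up.

n = 10 pairs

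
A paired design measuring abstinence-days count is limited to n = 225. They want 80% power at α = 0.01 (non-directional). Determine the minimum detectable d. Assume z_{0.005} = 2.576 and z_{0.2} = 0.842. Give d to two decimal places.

For a single sample (or paired design) of n = 225: d_min = (z_{α/2} + z_β)/√n.
z-sum = 2.576 + 0.842 = 3.418.
d_min = 3.418 / √225 = 3.418 / 15.000 = 0.228.

d_min ≈ 0.23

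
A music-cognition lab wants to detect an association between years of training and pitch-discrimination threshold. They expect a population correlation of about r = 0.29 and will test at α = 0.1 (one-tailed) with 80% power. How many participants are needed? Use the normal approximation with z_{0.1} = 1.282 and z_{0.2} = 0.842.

Fisher's z: C = ½·ln((1+r)/(1−r)) = ½·ln(1.8169) = 0.2986.
n = ((z_{α} + z_β)/C)² + 3.
(1.282 + 0.842) / 0.2986 = 2.124 / 0.2986 = 7.113.
n = 7.113² + 3 = 50.60 + 3 = 53.6.
Round up.

n = 54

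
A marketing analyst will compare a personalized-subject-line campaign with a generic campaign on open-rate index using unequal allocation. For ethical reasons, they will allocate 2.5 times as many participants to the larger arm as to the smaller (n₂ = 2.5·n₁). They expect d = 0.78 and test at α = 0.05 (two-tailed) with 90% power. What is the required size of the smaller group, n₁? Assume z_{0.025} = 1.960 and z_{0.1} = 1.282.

With allocation ratio k = n₂/n₁ = 2.5, Var(x̄₁−x̄₂) = σ²(1/n₁ + 1/(k·n₁)) = σ²·(k+1)/(k·n₁).
So n₁ = (1 + 1/k)·((z_{α/2} + z_β)/d)² = 1.400 × (3.242/0.78)².
n₁ = 1.400 × 17.28 = 24.2.
Round up: n₁ = 25, giving n₂ = ⌈2.5 × 25⌉ = ⌈62.5⌉ = 63.

n₁ = 25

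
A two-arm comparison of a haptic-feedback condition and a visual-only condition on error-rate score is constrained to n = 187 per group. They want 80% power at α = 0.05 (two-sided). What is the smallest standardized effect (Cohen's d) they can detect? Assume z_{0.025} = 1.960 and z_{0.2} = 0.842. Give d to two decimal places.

d_min ≈ 0.29

For two independent groups of n = 187 each: d_min = (z_{α/2} + z_β)·√(2/n).
z-sum = 1.960 + 0.842 = 2.802.
d_min = 2.802 × √(2/187) = 2.802 × 0.1034 = 0.290.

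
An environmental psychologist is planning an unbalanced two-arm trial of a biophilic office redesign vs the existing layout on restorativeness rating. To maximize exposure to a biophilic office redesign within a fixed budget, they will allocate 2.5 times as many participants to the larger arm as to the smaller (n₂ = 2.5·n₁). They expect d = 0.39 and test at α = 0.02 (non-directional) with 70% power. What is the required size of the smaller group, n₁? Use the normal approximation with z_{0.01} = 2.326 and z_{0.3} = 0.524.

With allocation ratio k = n₂/n₁ = 2.5, Var(x̄₁−x̄₂) = σ²(1/n₁ + 1/(k·n₁)) = σ²·(k+1)/(k·n₁).
So n₁ = (1 + 1/k)·((z_{α/2} + z_β)/d)² = 1.400 × (2.850/0.39)².
n₁ = 1.400 × 53.40 = 74.8.
Round up: n₁ = 75, giving n₂ = ⌈2.5 × 75⌉ = ⌈187.5⌉ = 188.

n₁ = 75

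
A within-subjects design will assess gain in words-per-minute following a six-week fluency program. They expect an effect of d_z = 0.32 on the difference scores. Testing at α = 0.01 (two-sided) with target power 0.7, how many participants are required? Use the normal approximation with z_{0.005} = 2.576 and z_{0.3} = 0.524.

For a paired (one-sample on differences) test: n = ((z_{α/2} + z_β) / d)².
z_{α/2} + z_β = 2.576 + 0.524 = 3.100.
n = (3.100 / 0.32)² = 9.688² = 93.85.
Round up.

n = 94 pairs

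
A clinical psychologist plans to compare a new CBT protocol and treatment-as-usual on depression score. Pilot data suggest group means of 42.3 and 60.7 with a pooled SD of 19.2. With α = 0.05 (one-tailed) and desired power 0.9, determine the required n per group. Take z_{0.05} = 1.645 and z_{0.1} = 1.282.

n = 19 per group

Cohen's d = |M₁ − M₂| / SD_pooled = |42.3 − 60.7| / 19.2 = 18.4 / 19.2 = 0.958.
For two independent groups with equal n: n = 2·((z_{α} + z_β) / d)².
z_{α} + z_β = 1.645 + 1.282 = 2.927.
n = 2 × (2.927 / 0.958)² = 2 × 3.055² = 2 × 9.34 = 18.7.
Round up to the next whole participant.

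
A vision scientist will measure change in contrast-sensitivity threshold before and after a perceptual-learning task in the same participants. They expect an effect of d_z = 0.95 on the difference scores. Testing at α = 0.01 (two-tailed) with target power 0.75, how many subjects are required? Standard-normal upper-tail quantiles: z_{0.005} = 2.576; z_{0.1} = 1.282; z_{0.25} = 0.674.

For a paired (one-sample on differences) test: n = ((z_{α/2} + z_β) / d)².
z_{α/2} + z_β = 2.576 + 0.674 = 3.250.
n = (3.250 / 0.95)² = 3.421² = 11.70.
Round up.

n = 12 pairs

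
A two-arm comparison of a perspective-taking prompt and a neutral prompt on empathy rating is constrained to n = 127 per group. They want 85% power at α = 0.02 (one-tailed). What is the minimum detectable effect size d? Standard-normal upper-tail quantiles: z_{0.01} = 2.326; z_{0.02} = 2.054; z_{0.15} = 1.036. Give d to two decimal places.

d_min ≈ 0.39

For two independent groups of n = 127 each: d_min = (z_{α} + z_β)·√(2/n).
z-sum = 2.054 + 1.036 = 3.090.
d_min = 3.090 × √(2/127) = 3.090 × 0.1255 = 0.388.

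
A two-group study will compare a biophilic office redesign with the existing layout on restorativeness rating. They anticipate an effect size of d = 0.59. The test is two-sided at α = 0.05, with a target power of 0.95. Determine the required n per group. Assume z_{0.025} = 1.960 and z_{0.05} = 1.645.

n = 75 per group

For two independent groups with equal n: n = 2·((z_{α/2} + z_β) / d)².
z_{α/2} + z_β = 1.960 + 1.645 = 3.605.
n = 2 × (3.605 / 0.59)² = 2 × 6.110² = 2 × 37.33 = 74.7.
Round up to the next whole participant.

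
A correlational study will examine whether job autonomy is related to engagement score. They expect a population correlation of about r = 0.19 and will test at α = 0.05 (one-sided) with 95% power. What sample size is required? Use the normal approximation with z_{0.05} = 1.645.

n = 296

Fisher's z: C = ½·ln((1+r)/(1−r)) = ½·ln(1.4691) = 0.1923.
n = ((z_{α} + z_β)/C)² + 3.
(1.645 + 1.645) / 0.1923 = 3.290 / 0.1923 = 17.109.
n = 17.109² + 3 = 292.71 + 3 = 295.7.
Round up.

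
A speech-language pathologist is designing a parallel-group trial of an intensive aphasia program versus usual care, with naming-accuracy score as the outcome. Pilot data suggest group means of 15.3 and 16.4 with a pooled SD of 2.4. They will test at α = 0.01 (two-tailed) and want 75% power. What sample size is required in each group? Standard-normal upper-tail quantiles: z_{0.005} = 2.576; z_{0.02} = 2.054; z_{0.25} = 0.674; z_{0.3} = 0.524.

Cohen's d = |M₁ − M₂| / SD_pooled = |15.3 − 16.4| / 2.4 = 1.1 / 2.4 = 0.458.
For two independent groups with equal n: n = 2·((z_{α/2} + z_β) / d)².
z_{α/2} + z_β = 2.576 + 0.674 = 3.250.
n = 2 × (3.250 / 0.458)² = 2 × 7.096² = 2 × 50.35 = 100.7.
Round up to the next whole participant.

n = 101 per group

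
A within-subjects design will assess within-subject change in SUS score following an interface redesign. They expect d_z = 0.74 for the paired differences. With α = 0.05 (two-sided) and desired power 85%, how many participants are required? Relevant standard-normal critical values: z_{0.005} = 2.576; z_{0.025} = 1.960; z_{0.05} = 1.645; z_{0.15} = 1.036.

For a paired (one-sample on differences) test: n = ((z_{α/2} + z_β) / d)².
z_{α/2} + z_β = 1.960 + 1.036 = 2.996.
n = (2.996 / 0.74)² = 4.049² = 16.39.
Round up.

n = 17 pairs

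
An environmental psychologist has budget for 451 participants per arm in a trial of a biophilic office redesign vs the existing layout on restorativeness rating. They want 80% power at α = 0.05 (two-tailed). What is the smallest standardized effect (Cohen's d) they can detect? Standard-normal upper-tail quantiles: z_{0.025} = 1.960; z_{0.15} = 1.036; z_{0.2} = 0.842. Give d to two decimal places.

d_min ≈ 0.19

For two independent groups of n = 451 each: d_min = (z_{α/2} + z_β)·√(2/n).
z-sum = 1.960 + 0.842 = 2.802.
d_min = 2.802 × √(2/451) = 2.802 × 0.0666 = 0.187.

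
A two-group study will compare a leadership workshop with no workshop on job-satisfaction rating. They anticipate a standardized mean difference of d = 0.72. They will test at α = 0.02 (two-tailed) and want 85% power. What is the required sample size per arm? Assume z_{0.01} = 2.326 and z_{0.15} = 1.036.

For two independent groups with equal n: n = 2·((z_{α/2} + z_β) / d)².
z_{α/2} + z_β = 2.326 + 1.036 = 3.362.
n = 2 × (3.362 / 0.72)² = 2 × 4.669² = 2 × 21.80 = 43.6.
Round up to the next whole participant.

n = 44 per group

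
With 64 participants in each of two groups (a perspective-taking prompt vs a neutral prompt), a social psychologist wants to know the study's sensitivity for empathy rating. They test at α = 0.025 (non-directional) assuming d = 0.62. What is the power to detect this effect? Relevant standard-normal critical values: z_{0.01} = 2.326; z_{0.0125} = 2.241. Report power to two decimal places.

For two equal groups, power = Φ(d·√(n/2) − z_{α/2}).
d·√(n/2) = 0.62 × √(64/2) = 0.62 × 5.657 = 3.507.
z_β = 3.507 − 2.241 = 1.266.
Power = Φ(1.266) = 0.897.

power ≈ 0.90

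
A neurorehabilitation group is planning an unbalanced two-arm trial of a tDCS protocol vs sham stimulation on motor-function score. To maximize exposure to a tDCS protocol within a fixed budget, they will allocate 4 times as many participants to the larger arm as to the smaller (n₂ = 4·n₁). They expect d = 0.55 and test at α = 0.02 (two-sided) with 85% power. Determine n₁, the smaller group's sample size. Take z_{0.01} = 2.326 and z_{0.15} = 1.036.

n₁ = 47

With allocation ratio k = n₂/n₁ = 4, Var(x̄₁−x̄₂) = σ²(1/n₁ + 1/(k·n₁)) = σ²·(k+1)/(k·n₁).
So n₁ = (1 + 1/k)·((z_{α/2} + z_β)/d)² = 1.250 × (3.362/0.55)².
n₁ = 1.250 × 37.37 = 46.7.
Round up: n₁ = 47, giving n₂ = 4 × 47 = 188.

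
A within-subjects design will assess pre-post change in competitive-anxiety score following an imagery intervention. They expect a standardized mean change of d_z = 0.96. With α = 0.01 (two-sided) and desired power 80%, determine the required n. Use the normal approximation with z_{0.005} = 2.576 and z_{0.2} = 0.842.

n = 13 pairs

For a paired (one-sample on differences) test: n = ((z_{α/2} + z_β) / d)².
z_{α/2} + z_β = 2.576 + 0.842 = 3.418.
n = (3.418 / 0.96)² = 3.560² = 12.68.
Round up.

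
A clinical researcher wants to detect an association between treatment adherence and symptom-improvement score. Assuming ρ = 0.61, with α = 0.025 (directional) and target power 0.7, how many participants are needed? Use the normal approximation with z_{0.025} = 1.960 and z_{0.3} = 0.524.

n = 16

Fisher's z: C = ½·ln((1+r)/(1−r)) = ½·ln(4.1282) = 0.7089.
n = ((z_{α} + z_β)/C)² + 3.
(1.960 + 0.524) / 0.7089 = 2.484 / 0.7089 = 3.504.
n = 3.504² + 3 = 12.28 + 3 = 15.3.
Round up.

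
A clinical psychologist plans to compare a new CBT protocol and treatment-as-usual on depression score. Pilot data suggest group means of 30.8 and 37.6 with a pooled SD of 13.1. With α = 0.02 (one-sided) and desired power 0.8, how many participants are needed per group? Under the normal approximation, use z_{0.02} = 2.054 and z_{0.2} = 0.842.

n = 63 per group

Cohen's d = |M₁ − M₂| / SD_pooled = |30.8 − 37.6| / 13.1 = 6.8 / 13.1 = 0.519.
For two independent groups with equal n: n = 2·((z_{α} + z_β) / d)².
z_{α} + z_β = 2.054 + 0.842 = 2.896.
n = 2 × (2.896 / 0.519)² = 2 × 5.580² = 2 × 31.14 = 62.3.
Round up to the next whole participant.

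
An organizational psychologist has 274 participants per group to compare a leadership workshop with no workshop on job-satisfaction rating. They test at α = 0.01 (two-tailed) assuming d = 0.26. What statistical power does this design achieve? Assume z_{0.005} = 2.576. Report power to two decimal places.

For two equal groups, power = Φ(d·√(n/2) − z_{α/2}).
d·√(n/2) = 0.26 × √(274/2) = 0.26 × 11.705 = 3.043.
z_β = 3.043 − 2.576 = 0.467.
Power = Φ(0.467) = 0.680.

power ≈ 0.68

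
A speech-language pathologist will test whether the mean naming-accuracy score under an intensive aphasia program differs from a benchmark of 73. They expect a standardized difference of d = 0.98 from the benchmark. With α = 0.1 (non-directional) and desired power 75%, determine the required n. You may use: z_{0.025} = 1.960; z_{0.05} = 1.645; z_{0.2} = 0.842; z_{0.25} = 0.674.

For a one-sample test: n = ((z_{α/2} + z_β) / d)².
z_{α/2} + z_β = 1.645 + 0.674 = 2.319.
n = (2.319 / 0.98)² = 2.366² = 5.60.
Round up.

n = 6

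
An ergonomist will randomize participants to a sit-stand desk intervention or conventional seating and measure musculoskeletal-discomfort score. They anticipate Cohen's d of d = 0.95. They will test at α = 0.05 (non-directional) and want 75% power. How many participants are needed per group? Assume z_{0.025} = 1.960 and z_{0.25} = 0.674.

For two independent groups with equal n: n = 2·((z_{α/2} + z_β) / d)².
z_{α/2} + z_β = 1.960 + 0.674 = 2.634.
n = 2 × (2.634 / 0.95)² = 2 × 2.773² = 2 × 7.69 = 15.4.
Round up to the next whole participant.

n = 16 per group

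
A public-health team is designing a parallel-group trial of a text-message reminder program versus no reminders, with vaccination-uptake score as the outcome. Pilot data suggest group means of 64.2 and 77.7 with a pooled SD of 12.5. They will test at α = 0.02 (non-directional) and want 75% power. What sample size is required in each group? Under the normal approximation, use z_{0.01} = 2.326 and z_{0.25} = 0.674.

Cohen's d = |M₁ − M₂| / SD_pooled = |64.2 − 77.7| / 12.5 = 13.5 / 12.5 = 1.080.
For two independent groups with equal n: n = 2·((z_{α/2} + z_β) / d)².
z_{α/2} + z_β = 2.326 + 0.674 = 3.000.
n = 2 × (3.000 / 1.080)² = 2 × 2.778² = 2 × 7.72 = 15.4.
Round up to the next whole participant.

n = 16 per group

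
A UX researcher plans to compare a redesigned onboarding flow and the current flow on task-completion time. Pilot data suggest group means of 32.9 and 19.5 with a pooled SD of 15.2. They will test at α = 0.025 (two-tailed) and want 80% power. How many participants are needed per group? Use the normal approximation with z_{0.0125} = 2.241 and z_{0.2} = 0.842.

n = 25 per group

Cohen's d = |M₁ − M₂| / SD_pooled = |32.9 − 19.5| / 15.2 = 13.4 / 15.2 = 0.882.
For two independent groups with equal n: n = 2·((z_{α/2} + z_β) / d)².
z_{α/2} + z_β = 2.241 + 0.842 = 3.083.
n = 2 × (3.083 / 0.882)² = 2 × 3.495² = 2 × 12.22 = 24.4.
Round up to the next whole participant.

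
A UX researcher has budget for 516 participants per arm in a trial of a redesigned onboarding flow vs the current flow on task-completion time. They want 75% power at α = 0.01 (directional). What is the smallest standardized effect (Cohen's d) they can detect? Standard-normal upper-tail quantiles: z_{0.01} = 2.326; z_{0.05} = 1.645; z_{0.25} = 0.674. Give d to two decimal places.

d_min ≈ 0.19

For two independent groups of n = 516 each: d_min = (z_{α} + z_β)·√(2/n).
z-sum = 2.326 + 0.674 = 3.000.
d_min = 3.000 × √(2/516) = 3.000 × 0.0623 = 0.187.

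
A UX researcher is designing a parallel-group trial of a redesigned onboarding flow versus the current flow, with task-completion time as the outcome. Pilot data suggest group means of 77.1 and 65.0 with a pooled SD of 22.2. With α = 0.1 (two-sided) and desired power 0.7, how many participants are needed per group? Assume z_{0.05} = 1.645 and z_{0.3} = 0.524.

n = 32 per group

Cohen's d = |M₁ − M₂| / SD_pooled = |77.1 − 65.0| / 22.2 = 12.1 / 22.2 = 0.545.
For two independent groups with equal n: n = 2·((z_{α/2} + z_β) / d)².
z_{α/2} + z_β = 1.645 + 0.524 = 2.169.
n = 2 × (2.169 / 0.545)² = 2 × 3.980² = 2 × 15.84 = 31.7.
Round up to the next whole participant.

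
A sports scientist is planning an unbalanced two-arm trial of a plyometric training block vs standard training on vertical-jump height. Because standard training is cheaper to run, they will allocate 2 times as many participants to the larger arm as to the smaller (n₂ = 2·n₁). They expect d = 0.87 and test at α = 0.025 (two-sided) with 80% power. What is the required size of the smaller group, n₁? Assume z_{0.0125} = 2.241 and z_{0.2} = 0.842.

With allocation ratio k = n₂/n₁ = 2, Var(x̄₁−x̄₂) = σ²(1/n₁ + 1/(k·n₁)) = σ²·(k+1)/(k·n₁).
So n₁ = (1 + 1/k)·((z_{α/2} + z_β)/d)² = 1.500 × (3.083/0.87)².
n₁ = 1.500 × 12.56 = 18.8.
Round up: n₁ = 19, giving n₂ = 2 × 19 = 38.

n₁ = 19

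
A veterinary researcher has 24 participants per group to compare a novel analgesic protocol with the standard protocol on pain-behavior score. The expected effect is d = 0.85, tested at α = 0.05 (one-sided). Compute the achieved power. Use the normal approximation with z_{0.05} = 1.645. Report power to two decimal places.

For two equal groups, power = Φ(d·√(n/2) − z_{α}).
d·√(n/2) = 0.85 × √(24/2) = 0.85 × 3.464 = 2.944.
z_β = 2.944 − 1.645 = 1.299.
Power = Φ(1.299) = 0.903.

power ≈ 0.90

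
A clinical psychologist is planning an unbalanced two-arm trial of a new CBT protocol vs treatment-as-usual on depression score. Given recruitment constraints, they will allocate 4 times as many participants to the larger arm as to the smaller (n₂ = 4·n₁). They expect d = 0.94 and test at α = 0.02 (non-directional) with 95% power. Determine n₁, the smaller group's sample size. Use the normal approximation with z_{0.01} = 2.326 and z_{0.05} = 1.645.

n₁ = 23

With allocation ratio k = n₂/n₁ = 4, Var(x̄₁−x̄₂) = σ²(1/n₁ + 1/(k·n₁)) = σ²·(k+1)/(k·n₁).
So n₁ = (1 + 1/k)·((z_{α/2} + z_β)/d)² = 1.250 × (3.971/0.94)².
n₁ = 1.250 × 17.85 = 22.3.
Round up: n₁ = 23, giving n₂ = 4 × 23 = 92.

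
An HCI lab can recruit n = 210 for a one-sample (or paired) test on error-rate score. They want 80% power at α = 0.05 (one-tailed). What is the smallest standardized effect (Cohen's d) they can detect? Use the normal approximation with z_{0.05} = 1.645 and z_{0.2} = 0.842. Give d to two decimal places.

d_min ≈ 0.17

For a single sample (or paired design) of n = 210: d_min = (z_{α} + z_β)/√n.
z-sum = 1.645 + 0.842 = 2.487.
d_min = 2.487 / √210 = 2.487 / 14.491 = 0.172.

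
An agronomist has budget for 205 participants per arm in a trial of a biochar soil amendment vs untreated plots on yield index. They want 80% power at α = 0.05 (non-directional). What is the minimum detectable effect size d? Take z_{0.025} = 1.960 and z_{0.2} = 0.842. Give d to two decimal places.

For two independent groups of n = 205 each: d_min = (z_{α/2} + z_β)·√(2/n).
z-sum = 1.960 + 0.842 = 2.802.
d_min = 2.802 × √(2/205) = 2.802 × 0.0988 = 0.277.

d_min ≈ 0.28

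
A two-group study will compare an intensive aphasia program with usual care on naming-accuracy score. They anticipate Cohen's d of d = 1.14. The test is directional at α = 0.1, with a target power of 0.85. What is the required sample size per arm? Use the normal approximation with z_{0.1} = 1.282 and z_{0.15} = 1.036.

n = 9 per group

For two independent groups with equal n: n = 2·((z_{α} + z_β) / d)².
z_{α} + z_β = 1.282 + 1.036 = 2.318.
n = 2 × (2.318 / 1.14)² = 2 × 2.033² = 2 × 4.13 = 8.3.
Round up to the next whole participant.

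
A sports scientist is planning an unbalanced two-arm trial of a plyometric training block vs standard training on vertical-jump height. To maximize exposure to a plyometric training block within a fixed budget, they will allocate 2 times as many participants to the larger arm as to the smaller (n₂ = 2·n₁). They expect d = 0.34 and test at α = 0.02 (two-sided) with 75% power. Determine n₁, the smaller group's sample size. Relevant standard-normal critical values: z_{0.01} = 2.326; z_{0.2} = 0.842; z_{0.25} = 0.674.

n₁ = 117

With allocation ratio k = n₂/n₁ = 2, Var(x̄₁−x̄₂) = σ²(1/n₁ + 1/(k·n₁)) = σ²·(k+1)/(k·n₁).
So n₁ = (1 + 1/k)·((z_{α/2} + z_β)/d)² = 1.500 × (3.000/0.34)².
n₁ = 1.500 × 77.85 = 116.8.
Round up: n₁ = 117, giving n₂ = 2 × 117 = 234.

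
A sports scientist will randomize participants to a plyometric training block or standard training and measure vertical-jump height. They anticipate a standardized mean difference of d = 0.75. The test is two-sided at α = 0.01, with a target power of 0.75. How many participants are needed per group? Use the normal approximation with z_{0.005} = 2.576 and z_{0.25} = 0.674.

For two independent groups with equal n: n = 2·((z_{α/2} + z_β) / d)².
z_{α/2} + z_β = 2.576 + 0.674 = 3.250.
n = 2 × (3.250 / 0.75)² = 2 × 4.333² = 2 × 18.78 = 37.6.
Round up to the next whole participant.

n = 38 per group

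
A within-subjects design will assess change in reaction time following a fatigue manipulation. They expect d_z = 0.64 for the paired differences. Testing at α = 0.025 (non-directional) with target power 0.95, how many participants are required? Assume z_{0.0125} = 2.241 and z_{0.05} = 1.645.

For a paired (one-sample on differences) test: n = ((z_{α/2} + z_β) / d)².
z_{α/2} + z_β = 2.241 + 1.645 = 3.886.
n = (3.886 / 0.64)² = 6.072² = 36.87.
Round up.

n = 37 pairs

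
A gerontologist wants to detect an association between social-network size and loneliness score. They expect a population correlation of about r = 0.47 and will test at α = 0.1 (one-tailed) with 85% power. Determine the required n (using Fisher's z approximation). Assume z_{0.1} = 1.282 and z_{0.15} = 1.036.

n = 24

Fisher's z: C = ½·ln((1+r)/(1−r)) = ½·ln(2.7736) = 0.5101.
n = ((z_{α} + z_β)/C)² + 3.
(1.282 + 1.036) / 0.5101 = 2.318 / 0.5101 = 4.544.
n = 4.544² + 3 = 20.65 + 3 = 23.6.
Round up.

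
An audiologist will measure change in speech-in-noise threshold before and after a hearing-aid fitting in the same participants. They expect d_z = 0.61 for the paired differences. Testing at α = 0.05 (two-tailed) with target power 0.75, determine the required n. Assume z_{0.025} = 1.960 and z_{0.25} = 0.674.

n = 19 pairs

For a paired (one-sample on differences) test: n = ((z_{α/2} + z_β) / d)².
z_{α/2} + z_β = 1.960 + 0.674 = 2.634.
n = (2.634 / 0.61)² = 4.318² = 18.65.
Round up.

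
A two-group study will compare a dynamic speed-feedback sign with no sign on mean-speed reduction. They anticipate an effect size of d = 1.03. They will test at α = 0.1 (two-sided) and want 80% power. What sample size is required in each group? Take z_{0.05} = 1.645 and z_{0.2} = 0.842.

n = 12 per group

For two independent groups with equal n: n = 2·((z_{α/2} + z_β) / d)².
z_{α/2} + z_β = 1.645 + 0.842 = 2.487.
n = 2 × (2.487 / 1.03)² = 2 × 2.415² = 2 × 5.83 = 11.7.
Round up to the next whole participant.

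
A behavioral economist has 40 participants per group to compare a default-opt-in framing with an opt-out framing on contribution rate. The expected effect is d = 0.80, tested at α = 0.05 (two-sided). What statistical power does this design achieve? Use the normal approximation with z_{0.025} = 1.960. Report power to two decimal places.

For two equal groups, power = Φ(d·√(n/2) − z_{α/2}).
d·√(n/2) = 0.80 × √(40/2) = 0.80 × 4.472 = 3.578.
z_β = 3.578 − 1.960 = 1.618.
Power = Φ(1.618) = 0.947.

power ≈ 0.95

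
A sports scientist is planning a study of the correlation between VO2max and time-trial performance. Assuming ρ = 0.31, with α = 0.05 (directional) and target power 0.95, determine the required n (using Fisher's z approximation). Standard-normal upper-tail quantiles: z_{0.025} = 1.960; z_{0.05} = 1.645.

Fisher's z: C = ½·ln((1+r)/(1−r)) = ½·ln(1.8986) = 0.3205.
n = ((z_{α} + z_β)/C)² + 3.
(1.645 + 1.645) / 0.3205 = 3.290 / 0.3205 = 10.265.
n = 10.265² + 3 = 105.37 + 3 = 108.4.
Round up.

n = 109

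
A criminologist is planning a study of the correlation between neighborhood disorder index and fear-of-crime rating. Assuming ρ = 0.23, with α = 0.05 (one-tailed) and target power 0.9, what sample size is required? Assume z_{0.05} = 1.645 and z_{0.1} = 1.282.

Fisher's z: C = ½·ln((1+r)/(1−r)) = ½·ln(1.5974) = 0.2342.
n = ((z_{α} + z_β)/C)² + 3.
(1.645 + 1.282) / 0.2342 = 2.927 / 0.2342 = 12.498.
n = 12.498² + 3 = 156.20 + 3 = 159.2.
Round up.

n = 160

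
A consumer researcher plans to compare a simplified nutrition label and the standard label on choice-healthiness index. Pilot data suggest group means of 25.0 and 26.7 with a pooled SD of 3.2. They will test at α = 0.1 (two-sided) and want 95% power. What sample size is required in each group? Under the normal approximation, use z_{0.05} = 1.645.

Cohen's d = |M₁ − M₂| / SD_pooled = |25.0 − 26.7| / 3.2 = 1.7 / 3.2 = 0.531.
For two independent groups with equal n: n = 2·((z_{α/2} + z_β) / d)².
z_{α/2} + z_β = 1.645 + 1.645 = 3.290.
n = 2 × (3.290 / 0.531)² = 2 × 6.196² = 2 × 38.39 = 76.8.
Round up to the next whole participant.

n = 77 per group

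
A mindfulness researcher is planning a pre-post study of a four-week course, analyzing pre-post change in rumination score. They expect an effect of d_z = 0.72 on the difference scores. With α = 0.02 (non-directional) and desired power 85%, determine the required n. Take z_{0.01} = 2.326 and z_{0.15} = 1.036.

For a paired (one-sample on differences) test: n = ((z_{α/2} + z_β) / d)².
z_{α/2} + z_β = 2.326 + 1.036 = 3.362.
n = (3.362 / 0.72)² = 4.669² = 21.80.
Round up.

n = 22 pairs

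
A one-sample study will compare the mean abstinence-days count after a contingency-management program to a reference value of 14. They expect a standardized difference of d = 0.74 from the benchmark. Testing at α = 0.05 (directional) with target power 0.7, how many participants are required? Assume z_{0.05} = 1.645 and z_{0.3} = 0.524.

For a one-sample test: n = ((z_{α} + z_β) / d)².
z_{α} + z_β = 1.645 + 0.524 = 2.169.
n = (2.169 / 0.74)² = 2.931² = 8.59.
Round up.

n = 9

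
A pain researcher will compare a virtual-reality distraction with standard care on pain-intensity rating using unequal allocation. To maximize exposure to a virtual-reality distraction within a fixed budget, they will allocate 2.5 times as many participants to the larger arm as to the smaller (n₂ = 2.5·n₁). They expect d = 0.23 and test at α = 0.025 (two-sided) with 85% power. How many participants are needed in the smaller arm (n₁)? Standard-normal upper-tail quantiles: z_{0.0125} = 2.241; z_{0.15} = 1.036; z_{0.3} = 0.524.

With allocation ratio k = n₂/n₁ = 2.5, Var(x̄₁−x̄₂) = σ²(1/n₁ + 1/(k·n₁)) = σ²·(k+1)/(k·n₁).
So n₁ = (1 + 1/k)·((z_{α/2} + z_β)/d)² = 1.400 × (3.277/0.23)².
n₁ = 1.400 × 203.00 = 284.2.
Round up: n₁ = 285, giving n₂ = ⌈2.5 × 285⌉ = ⌈712.5⌉ = 713.

n₁ = 285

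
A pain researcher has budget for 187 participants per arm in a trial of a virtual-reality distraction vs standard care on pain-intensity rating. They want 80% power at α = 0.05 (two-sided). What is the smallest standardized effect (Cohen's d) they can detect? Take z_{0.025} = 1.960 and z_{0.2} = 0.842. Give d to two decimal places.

d_min ≈ 0.29

For two independent groups of n = 187 each: d_min = (z_{α/2} + z_β)·√(2/n).
z-sum = 1.960 + 0.842 = 2.802.
d_min = 2.802 × √(2/187) = 2.802 × 0.1034 = 0.290.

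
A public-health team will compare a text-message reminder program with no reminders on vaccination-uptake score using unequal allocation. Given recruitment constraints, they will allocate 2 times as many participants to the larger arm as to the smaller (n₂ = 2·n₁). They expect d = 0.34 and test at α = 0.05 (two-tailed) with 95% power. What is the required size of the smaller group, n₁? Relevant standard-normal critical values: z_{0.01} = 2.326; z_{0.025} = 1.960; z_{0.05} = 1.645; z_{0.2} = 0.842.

n₁ = 169

With allocation ratio k = n₂/n₁ = 2, Var(x̄₁−x̄₂) = σ²(1/n₁ + 1/(k·n₁)) = σ²·(k+1)/(k·n₁).
So n₁ = (1 + 1/k)·((z_{α/2} + z_β)/d)² = 1.500 × (3.605/0.34)².
n₁ = 1.500 × 112.42 = 168.6.
Round up: n₁ = 169, giving n₂ = 2 × 169 = 338.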